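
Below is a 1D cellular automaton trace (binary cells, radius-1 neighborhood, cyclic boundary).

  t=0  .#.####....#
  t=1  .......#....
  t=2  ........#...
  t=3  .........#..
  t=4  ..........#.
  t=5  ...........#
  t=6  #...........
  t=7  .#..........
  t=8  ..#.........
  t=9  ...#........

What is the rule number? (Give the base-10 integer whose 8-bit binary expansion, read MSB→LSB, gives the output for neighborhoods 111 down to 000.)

  nb ###: next=.  (t=0,i=4, bit7=0)
  nb ##.: next=.  (t=0,i=6, bit6=0)
  nb #.#: next=.  (t=0,i=0, bit5=0)
  nb #..: next=#  (t=0,i=7, bit4=1)
  nb .##: next=.  (t=0,i=3, bit3=0)
  nb .#.: next=.  (t=0,i=1, bit2=0)
  nb ..#: next=.  (t=0,i=10, bit1=0)
  nb ...: next=.  (t=0,i=8, bit0=0)
  bits 00010000 = 16

16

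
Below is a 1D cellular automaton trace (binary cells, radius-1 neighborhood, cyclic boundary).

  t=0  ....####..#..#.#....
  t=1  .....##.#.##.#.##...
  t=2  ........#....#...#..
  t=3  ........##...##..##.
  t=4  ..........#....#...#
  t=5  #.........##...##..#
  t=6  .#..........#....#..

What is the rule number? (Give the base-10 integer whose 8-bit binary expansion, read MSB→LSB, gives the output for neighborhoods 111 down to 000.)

  [7] ### => #  t=0,i=5
  [6] ##. => .  t=0,i=7
  [5] #.# => .  t=0,i=14
  [4] #.. => #  t=0,i=8
  [3] .## => .  t=0,i=4
  [2] .#. => #  t=0,i=10
  [1] ..# => .  t=0,i=3
  [0] ... => .  t=0,i=0
  bits 10010100 = 148

148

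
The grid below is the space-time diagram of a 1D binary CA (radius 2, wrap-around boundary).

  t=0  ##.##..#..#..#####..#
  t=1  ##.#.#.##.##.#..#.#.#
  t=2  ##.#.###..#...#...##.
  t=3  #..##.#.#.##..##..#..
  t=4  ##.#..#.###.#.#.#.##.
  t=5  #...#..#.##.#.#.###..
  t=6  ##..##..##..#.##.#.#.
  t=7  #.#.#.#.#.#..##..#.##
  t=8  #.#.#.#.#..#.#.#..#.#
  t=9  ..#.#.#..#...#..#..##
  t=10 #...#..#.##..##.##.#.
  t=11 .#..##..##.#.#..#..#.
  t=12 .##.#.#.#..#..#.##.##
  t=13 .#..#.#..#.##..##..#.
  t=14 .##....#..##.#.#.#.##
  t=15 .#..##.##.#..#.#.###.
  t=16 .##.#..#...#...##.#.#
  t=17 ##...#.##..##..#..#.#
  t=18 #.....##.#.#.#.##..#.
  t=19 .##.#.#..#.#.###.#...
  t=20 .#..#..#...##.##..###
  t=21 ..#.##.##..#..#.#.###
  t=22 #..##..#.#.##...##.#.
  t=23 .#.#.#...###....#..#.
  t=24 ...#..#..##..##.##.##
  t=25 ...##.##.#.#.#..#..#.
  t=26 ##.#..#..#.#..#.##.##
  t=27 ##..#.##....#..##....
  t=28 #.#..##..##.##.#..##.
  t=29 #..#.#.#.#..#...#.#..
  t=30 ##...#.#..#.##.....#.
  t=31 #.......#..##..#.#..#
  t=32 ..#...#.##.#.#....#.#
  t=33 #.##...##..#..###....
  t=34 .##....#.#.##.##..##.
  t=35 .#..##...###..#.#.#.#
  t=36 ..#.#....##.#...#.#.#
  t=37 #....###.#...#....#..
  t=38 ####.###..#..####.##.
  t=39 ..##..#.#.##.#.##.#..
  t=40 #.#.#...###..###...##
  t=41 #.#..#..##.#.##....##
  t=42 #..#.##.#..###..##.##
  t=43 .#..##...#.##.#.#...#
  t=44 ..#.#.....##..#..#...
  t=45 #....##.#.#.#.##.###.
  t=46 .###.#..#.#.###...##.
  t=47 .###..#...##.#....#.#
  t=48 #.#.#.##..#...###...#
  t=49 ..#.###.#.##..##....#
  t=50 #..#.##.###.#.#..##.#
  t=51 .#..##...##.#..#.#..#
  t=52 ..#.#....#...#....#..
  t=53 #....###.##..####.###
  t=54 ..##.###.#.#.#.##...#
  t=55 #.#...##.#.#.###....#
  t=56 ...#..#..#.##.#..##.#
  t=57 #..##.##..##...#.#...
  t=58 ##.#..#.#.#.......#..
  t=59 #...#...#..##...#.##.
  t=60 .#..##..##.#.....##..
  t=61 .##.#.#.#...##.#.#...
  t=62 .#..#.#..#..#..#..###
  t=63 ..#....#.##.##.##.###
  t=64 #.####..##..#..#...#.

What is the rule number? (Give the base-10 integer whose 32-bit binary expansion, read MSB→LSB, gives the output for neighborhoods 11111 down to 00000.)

1650543570

  #####|.  b31=0 t=0,i=15
  ####.|#  b30=1 t=0,i=16
  ###.#|#  b29=1 t=0,i=1
  ###..|.  b28=0 t=0,i=17
  ##.##|.  b27=0 t=0,i=2
  ##.#.|.  b26=0 t=1,i=2
  ##..#|#  b25=1 t=0,i=5
  ##...|.  b24=0 t=14,i=3
  #.###|.  b23=0 t=1,i=20
  #.##.|#  b22=1 t=0,i=3
  #.#.#|#  b21=1 t=1,i=3
  #.#..|.  b20=0 t=1,i=13
  #..##|.  b19=0 t=0,i=12
  #..#.|.  b18=0 t=0,i=6
  #...#|.  b17=0 t=2,i=12
  #....|#  b16=1 t=14,i=4
  .####|.  b15=0 t=0,i=14
  .###.|#  b14=1 t=0,i=0
  .##.#|.  b13=0 t=1,i=8
  .##..|.  b12=0 t=0,i=4
  .#.##|#  b11=1 t=1,i=6
  .#.#.|.  b10=0 t=1,i=4
  .#..#|#  b9=1 t=0,i=8
  .#...|#  b8=1 t=2,i=11
  ..###|#  b7=1 t=0,i=13
  ..##.|#  b6=1 t=2,i=18
  ..#.#|.  b5=0 t=1,i=16
  ..#..|#  b4=1 t=0,i=7
  ...##|.  b3=0 t=2,i=17
  ...#.|.  b2=0 t=2,i=13
  ....#|#  b1=1 t=14,i=5
  .....|.  b0=0 t=18,i=3
  bits 01100010011000010100101111010010 = 1650543570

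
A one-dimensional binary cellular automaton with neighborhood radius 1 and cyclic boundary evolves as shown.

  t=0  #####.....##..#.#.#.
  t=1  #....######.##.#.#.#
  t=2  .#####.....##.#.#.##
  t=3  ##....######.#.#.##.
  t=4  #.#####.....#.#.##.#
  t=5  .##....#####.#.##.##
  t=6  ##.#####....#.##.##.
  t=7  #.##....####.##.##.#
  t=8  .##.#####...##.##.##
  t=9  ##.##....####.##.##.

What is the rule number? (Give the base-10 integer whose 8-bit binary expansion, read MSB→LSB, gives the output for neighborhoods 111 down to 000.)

  [7] ### => .  t=0,i=1
  [6] ##. => .  t=0,i=4
  [5] #.# => #  t=0,i=15
  [4] #.. => #  t=0,i=5
  [3] .## => #  t=0,i=0
  [2] .#. => .  t=0,i=14
  [1] ..# => #  t=0,i=9
  [0] ... => #  t=0,i=6
  bits 00111011 = 59

59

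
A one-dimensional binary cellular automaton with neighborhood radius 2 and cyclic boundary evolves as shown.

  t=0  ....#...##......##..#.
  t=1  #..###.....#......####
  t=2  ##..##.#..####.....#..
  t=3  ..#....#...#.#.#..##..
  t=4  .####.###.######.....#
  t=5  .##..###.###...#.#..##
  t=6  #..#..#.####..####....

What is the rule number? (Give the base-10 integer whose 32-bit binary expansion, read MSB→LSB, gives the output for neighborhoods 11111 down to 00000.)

  nb #####: next=.  (t=1,i=20, bit31=0)
  nb ####.: next=.  (t=1,i=21, bit30=0)
  nb ###.#: next=.  (t=4,i=4, bit29=0)
  nb ###..: next=#  (t=1,i=0, bit28=1)
  nb ##.##: next=#  (t=4,i=5, bit27=1)
  nb ##.#.: next=.  (t=2,i=6, bit26=0)
  nb ##..#: next=#  (t=0,i=18, bit25=1)
  nb ##...: next=.  (t=0,i=10, bit24=0)
  nb #.###: next=#  (t=4,i=1, bit23=1)
  nb #.##.: next=.  (t=5,i=1, bit22=0)
  nb #.#.#: next=#  (t=3,i=13, bit21=1)
  nb #.#..: next=#  (t=2,i=7, bit20=1)
  nb #..##: next=.  (t=1,i=2, bit19=0)
  nb #..#.: next=#  (t=0,i=19, bit18=1)
  nb #...#: next=.  (t=0,i=6, bit17=0)
  nb #....: next=#  (t=0,i=0, bit16=1)
  nb .####: next=#  (t=1,i=19, bit15=1)
  nb .###.: next=#  (t=1,i=4, bit14=1)
  nb .##.#: next=.  (t=2,i=5, bit13=0)
  nb .##..: next=.  (t=0,i=9, bit12=0)
  nb .#.##: next=.  (t=4,i=0, bit11=0)
  nb .#.#.: next=#  (t=3,i=12, bit10=1)
  nb .#..#: next=.  (t=2,i=8, bit9=0)
  nb .#...: next=#  (t=0,i=5, bit8=1)
  nb ..###: next=.  (t=1,i=3, bit7=0)
  nb ..##.: next=.  (t=0,i=8, bit6=0)
  nb ..#.#: next=#  (t=3,i=11, bit5=1)
  nb ..#..: next=#  (t=0,i=4, bit4=1)
  nb ...##: next=.  (t=0,i=7, bit3=0)
  nb ...#.: next=#  (t=0,i=3, bit2=1)
  nb ....#: next=.  (t=0,i=2, bit1=0)
  nb .....: next=.  (t=0,i=1, bit0=0)
  bits 00011010101101011100010100110100 = 448120116

448120116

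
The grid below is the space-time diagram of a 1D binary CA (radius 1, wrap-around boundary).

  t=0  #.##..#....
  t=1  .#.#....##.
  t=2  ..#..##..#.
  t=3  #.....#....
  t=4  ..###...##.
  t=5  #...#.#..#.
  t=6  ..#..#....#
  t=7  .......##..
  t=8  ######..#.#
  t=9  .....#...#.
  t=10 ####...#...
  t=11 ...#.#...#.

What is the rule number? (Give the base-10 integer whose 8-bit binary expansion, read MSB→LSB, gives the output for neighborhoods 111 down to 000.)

97

  ###|.  b7=0 t=4,i=3
  ##.|#  b6=1 t=0,i=3
  #.#|#  b5=1 t=0,i=1
  #..|.  b4=0 t=0,i=4
  .##|.  b3=0 t=0,i=2
  .#.|.  b2=0 t=0,i=0
  ..#|.  b1=0 t=0,i=5
  ...|#  b0=1 t=0,i=8
  bits 01100001 = 97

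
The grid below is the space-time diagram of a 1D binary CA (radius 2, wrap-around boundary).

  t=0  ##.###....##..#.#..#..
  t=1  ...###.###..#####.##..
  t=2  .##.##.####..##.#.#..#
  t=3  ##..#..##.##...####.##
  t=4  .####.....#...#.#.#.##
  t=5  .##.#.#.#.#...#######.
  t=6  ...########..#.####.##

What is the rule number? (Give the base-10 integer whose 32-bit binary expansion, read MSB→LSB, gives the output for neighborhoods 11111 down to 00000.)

  [31] ##### => #  t=1,i=14
  [30] ####. => .  t=1,i=15
  [29] ###.# => #  t=1,i=5
  [28] ###.. => #  t=0,i=5
  [27] ##.## => .  t=0,i=2
  [26] ##.#. => #  t=2,i=15
  [25] ##..# => #  t=0,i=12
  [24] ##... => .  t=0,i=6
  [23] #.### => #  t=0,i=3
  [22] #.##. => #  t=1,i=18
  [21] #.#.# => #  t=2,i=16
  [20] #.#.. => #  t=0,i=16
  [19] #..## => .  t=0,i=21
  [18] #..#. => #  t=0,i=13
  [17] #...# => .  t=3,i=13
  [16] #.... => #  t=0,i=7
  [15] .#### => #  t=1,i=13
  [14] .###. => #  t=0,i=4
  [13] .##.# => .  t=0,i=1
  [12] .##.. => .  t=0,i=11
  [11] .#.## => #  t=2,i=0
  [10] .#.#. => #  t=0,i=15
  [9] .#..# => .  t=0,i=17
  [8] .#... => .  t=4,i=11
  [7] ..### => .  t=1,i=3
  [6] ..##. => .  t=0,i=0
  [5] ..#.# => #  t=0,i=14
  [4] ..#.. => #  t=0,i=19
  [3] ...## => #  t=0,i=9
  [2] ...#. => .  t=4,i=9
  [1] ....# => #  t=0,i=8
  [0] ..... => .  t=1,i=0
  bits 10110110111101011100110000111010 = 3069561914

3069561914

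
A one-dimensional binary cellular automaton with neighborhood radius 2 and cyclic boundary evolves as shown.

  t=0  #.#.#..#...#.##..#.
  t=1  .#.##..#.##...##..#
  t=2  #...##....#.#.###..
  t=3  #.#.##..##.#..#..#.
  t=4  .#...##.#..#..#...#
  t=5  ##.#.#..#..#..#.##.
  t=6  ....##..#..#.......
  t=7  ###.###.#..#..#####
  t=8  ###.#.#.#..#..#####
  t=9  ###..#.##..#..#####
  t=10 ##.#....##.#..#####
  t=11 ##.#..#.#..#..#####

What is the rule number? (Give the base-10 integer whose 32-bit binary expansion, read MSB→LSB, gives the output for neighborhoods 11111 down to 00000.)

  #####|#  b31=1 t=7,i=0
  ####.|#  b30=1 t=7,i=1
  ###.#|#  b29=1 t=7,i=2
  ###..|.  b28=0 t=2,i=16
  ##.##|.  b27=0 t=5,i=18
  ##.#.|.  b26=0 t=3,i=10
  ##..#|#  b25=1 t=0,i=15
  ##...|.  b24=0 t=1,i=11
  #.###|#  b23=1 t=2,i=14
  #.##.|.  b22=0 t=0,i=13
  #.#.#|.  b21=0 t=0,i=0
  #.#..|#  b20=1 t=0,i=4
  #..##|.  b19=0 t=3,i=7
  #..#.|.  b18=0 t=0,i=6
  #...#|#  b17=1 t=0,i=9
  #....|.  b16=0 t=2,i=7
  .####|#  b15=1 t=7,i=15
  .###.|.  b14=0 t=2,i=15
  .##.#|.  b13=0 t=3,i=9
  .##..|#  b12=1 t=0,i=14
  .#.##|.  b11=0 t=0,i=12
  .#.#.|#  b10=1 t=0,i=1
  .#..#|.  b9=0 t=0,i=5
  .#...|.  b8=0 t=0,i=8
  ..###|#  b7=1 t=7,i=14
  ..##.|#  b6=1 t=1,i=14
  ..#.#|.  b5=0 t=0,i=11
  ..#..|#  b4=1 t=0,i=7
  ...##|.  b3=0 t=1,i=13
  ...#.|#  b2=1 t=0,i=10
  ....#|#  b1=1 t=2,i=8
  .....|#  b0=1 t=6,i=0
  bits 11100010100100101001010011010111 = 3801257175

3801257175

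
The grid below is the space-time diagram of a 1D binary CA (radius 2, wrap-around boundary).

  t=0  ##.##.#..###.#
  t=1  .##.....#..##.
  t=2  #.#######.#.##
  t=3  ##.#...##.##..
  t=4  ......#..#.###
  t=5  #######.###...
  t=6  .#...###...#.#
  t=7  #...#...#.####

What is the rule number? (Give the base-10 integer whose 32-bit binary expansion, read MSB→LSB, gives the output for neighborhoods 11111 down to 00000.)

1798151231

  [31] ##### => .  t=2,i=4
  [30] ####. => #  t=2,i=7
  [29] ###.# => #  t=0,i=1
  [28] ###.. => .  t=4,i=13
  [27] ##.## => #  t=0,i=2
  [26] ##.#. => .  t=0,i=5
  [25] ##..# => #  t=1,i=13
  [24] ##... => #  t=1,i=3
  [23] #.### => .  t=0,i=13
  [22] #.##. => .  t=0,i=3
  [21] #.#.# => #  t=2,i=10
  [20] #.#.. => .  t=0,i=6
  [19] #..## => #  t=0,i=8
  [18] #..#. => #  t=4,i=8
  [17] #...# => .  t=3,i=5
  [16] #.... => #  t=1,i=4
  [15] .#### => #  t=2,i=3
  [14] .###. => .  t=0,i=0
  [13] .##.# => .  t=0,i=4
  [12] .##.. => #  t=1,i=2
  [11] .#.## => #  t=2,i=11
  [10] .#.#. => #  t=6,i=0
  [9] .#..# => .  t=0,i=7
  [8] .#... => .  t=3,i=4
  [7] ..### => .  t=0,i=9
  [6] ..##. => .  t=1,i=1
  [5] ..#.# => #  t=4,i=9
  [4] ..#.. => #  t=1,i=8
  [3] ...## => #  t=3,i=6
  [2] ...#. => #  t=1,i=7
  [1] ....# => #  t=1,i=6
  [0] ..... => #  t=1,i=5
  bits 01101011001011011001110000111111 = 1798151231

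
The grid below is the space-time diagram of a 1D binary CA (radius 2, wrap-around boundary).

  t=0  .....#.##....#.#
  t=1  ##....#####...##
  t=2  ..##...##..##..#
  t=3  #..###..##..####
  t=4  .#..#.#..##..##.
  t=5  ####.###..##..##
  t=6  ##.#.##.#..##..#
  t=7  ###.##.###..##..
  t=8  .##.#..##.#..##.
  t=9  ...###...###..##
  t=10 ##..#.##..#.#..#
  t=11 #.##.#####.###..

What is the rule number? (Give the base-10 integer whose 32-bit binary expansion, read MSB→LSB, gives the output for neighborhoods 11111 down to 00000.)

2815942416

  #####|#  b31=1 t=1,i=8
  ####.|.  b30=0 t=1,i=0
  ###.#|#  b29=1 t=5,i=3
  ###..|.  b28=0 t=1,i=1
  ##.##|.  b27=0 t=5,i=4
  ##.#.|#  b26=1 t=6,i=2
  ##..#|#  b25=1 t=2,i=9
  ##...|#  b24=1 t=0,i=9
  #.###|#  b23=1 t=5,i=5
  #.##.|#  b22=1 t=0,i=7
  #.#.#|.  b21=0 t=6,i=3
  #.#..|#  b20=1 t=0,i=15
  #..##|.  b19=0 t=2,i=1
  #..#.|#  b18=1 t=2,i=14
  #...#|#  b17=1 t=1,i=12
  #....|#  b16=1 t=0,i=1
  .####|#  b15=1 t=1,i=7
  .###.|#  b14=1 t=3,i=4
  .##.#|.  b13=0 t=6,i=6
  .##..|#  b12=1 t=0,i=8
  .#.##|#  b11=1 t=0,i=6
  .#.#.|#  b10=1 t=0,i=14
  .#..#|#  b9=1 t=2,i=0
  .#...|#  b8=1 t=0,i=0
  ..###|.  b7=0 t=1,i=6
  ..##.|.  b6=0 t=2,i=2
  ..#.#|.  b5=0 t=0,i=5
  ..#..|#  b4=1 t=2,i=15
  ...##|.  b3=0 t=1,i=5
  ...#.|.  b2=0 t=0,i=4
  ....#|.  b1=0 t=0,i=3
  .....|.  b0=0 t=0,i=2
  bits 10100111110101111101111100010000 = 2815942416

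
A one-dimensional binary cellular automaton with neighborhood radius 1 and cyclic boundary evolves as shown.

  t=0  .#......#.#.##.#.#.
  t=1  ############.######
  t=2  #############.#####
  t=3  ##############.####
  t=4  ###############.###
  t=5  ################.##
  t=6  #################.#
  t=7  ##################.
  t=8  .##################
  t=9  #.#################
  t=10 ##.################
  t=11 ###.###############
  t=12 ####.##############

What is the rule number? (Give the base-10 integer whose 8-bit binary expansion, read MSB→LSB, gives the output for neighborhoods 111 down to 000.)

247

  ###|#  b7=1 t=1,i=0
  ##.|#  b6=1 t=0,i=13
  #.#|#  b5=1 t=0,i=9
  #..|#  b4=1 t=0,i=2
  .##|.  b3=0 t=0,i=12
  .#.|#  b2=1 t=0,i=1
  ..#|#  b1=1 t=0,i=0
  ...|#  b0=1 t=0,i=3
  bits 11110111 = 247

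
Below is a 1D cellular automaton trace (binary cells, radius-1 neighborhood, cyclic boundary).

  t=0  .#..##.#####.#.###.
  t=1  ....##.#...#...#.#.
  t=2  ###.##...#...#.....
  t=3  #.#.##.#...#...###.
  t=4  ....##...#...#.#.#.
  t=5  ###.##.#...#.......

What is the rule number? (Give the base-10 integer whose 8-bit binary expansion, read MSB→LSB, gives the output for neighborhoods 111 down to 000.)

  ###|.  b7=0 t=0,i=8
  ##.|#  b6=1 t=0,i=5
  #.#|.  b5=0 t=0,i=6
  #..|.  b4=0 t=0,i=2
  .##|#  b3=1 t=0,i=4
  .#.|.  b2=0 t=0,i=1
  ..#|.  b1=0 t=0,i=0
  ...|#  b0=1 t=1,i=0
  bits 01001001 = 73

73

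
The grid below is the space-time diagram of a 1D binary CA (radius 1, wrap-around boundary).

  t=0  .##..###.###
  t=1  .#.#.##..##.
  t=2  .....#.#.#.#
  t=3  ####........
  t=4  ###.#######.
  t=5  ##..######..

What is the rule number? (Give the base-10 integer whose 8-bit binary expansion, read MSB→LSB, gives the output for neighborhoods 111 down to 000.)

153

  [7] ### => #  t=0,i=6
  [6] ##. => .  t=0,i=2
  [5] #.# => .  t=0,i=0
  [4] #.. => #  t=0,i=3
  [3] .## => #  t=0,i=1
  [2] .#. => .  t=1,i=1
  [1] ..# => .  t=0,i=4
  [0] ... => #  t=2,i=1
  bits 10011001 = 153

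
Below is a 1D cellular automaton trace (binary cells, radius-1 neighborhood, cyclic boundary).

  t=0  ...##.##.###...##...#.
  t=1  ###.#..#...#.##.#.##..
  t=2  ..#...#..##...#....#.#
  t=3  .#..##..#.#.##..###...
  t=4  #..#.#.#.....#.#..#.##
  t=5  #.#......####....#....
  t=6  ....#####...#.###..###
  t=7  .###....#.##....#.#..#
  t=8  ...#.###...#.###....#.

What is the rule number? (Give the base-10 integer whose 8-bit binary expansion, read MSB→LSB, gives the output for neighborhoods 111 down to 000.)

67

  nb ###: next=.  (t=0,i=10, bit7=0)
  nb ##.: next=#  (t=0,i=4, bit6=1)
  nb #.#: next=.  (t=0,i=5, bit5=0)
  nb #..: next=.  (t=0,i=12, bit4=0)
  nb .##: next=.  (t=0,i=3, bit3=0)
  nb .#.: next=.  (t=0,i=20, bit2=0)
  nb ..#: next=#  (t=0,i=2, bit1=1)
  nb ...: next=#  (t=0,i=0, bit0=1)
  bits 01000011 = 67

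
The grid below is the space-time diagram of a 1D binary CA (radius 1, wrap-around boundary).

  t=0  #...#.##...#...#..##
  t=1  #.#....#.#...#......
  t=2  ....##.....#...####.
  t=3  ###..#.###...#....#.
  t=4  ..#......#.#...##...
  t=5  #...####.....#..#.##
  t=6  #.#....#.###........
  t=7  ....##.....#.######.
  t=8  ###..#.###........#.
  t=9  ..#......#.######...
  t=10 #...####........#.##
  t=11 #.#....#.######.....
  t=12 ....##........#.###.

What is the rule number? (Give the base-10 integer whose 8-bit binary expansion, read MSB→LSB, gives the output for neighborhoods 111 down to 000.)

  nb ###: next=.  (t=0,i=19, bit7=0)
  nb ##.: next=#  (t=0,i=0, bit6=1)
  nb #.#: next=.  (t=0,i=5, bit5=0)
  nb #..: next=.  (t=0,i=1, bit4=0)
  nb .##: next=.  (t=0,i=6, bit3=0)
  nb .#.: next=.  (t=0,i=4, bit2=0)
  nb ..#: next=.  (t=0,i=3, bit1=0)
  nb ...: next=#  (t=0,i=2, bit0=1)
  bits 01000001 = 65

65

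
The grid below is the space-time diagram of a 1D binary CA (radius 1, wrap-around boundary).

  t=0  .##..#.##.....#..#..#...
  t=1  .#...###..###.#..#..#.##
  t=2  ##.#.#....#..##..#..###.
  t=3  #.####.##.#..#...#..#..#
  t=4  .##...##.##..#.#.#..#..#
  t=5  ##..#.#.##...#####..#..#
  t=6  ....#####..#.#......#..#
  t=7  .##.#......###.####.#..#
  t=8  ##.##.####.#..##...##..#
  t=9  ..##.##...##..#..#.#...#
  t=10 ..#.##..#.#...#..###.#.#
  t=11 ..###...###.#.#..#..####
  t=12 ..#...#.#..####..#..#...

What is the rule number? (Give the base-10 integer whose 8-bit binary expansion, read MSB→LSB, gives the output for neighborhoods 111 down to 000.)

  ### -> .   bit 7 = 0  t=1,i=6
  ##. -> .   bit 6 = 0  t=0,i=2
  #.# -> #   bit 5 = 1  t=0,i=6
  #.. -> .   bit 4 = 0  t=0,i=3
  .## -> #   bit 3 = 1  t=0,i=1
  .#. -> #   bit 2 = 1  t=0,i=5
  ..# -> .   bit 1 = 0  t=0,i=0
  ... -> #   bit 0 = 1  t=0,i=10
  bits 00101101 = 45

45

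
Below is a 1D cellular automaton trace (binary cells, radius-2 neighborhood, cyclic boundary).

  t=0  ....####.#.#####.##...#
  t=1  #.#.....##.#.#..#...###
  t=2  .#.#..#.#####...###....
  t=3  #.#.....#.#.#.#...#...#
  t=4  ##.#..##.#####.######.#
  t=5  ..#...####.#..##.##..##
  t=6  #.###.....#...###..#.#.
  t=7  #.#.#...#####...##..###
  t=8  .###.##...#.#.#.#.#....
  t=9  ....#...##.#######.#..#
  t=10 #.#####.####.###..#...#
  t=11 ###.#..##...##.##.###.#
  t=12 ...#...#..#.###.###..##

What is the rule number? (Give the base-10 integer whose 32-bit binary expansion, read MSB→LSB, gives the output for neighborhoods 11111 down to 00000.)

  #####|#  b31=1 t=0,i=13
  ####.|.  b30=0 t=0,i=6
  ###.#|.  b29=0 t=0,i=7
  ###..|#  b28=1 t=2,i=12
  ##.##|#  b27=1 t=0,i=16
  ##.#.|#  b26=1 t=0,i=8
  ##..#|#  b25=1 t=5,i=0
  ##...|.  b24=0 t=0,i=19
  #.###|#  b23=1 t=0,i=11
  #.##.|.  b22=0 t=0,i=17
  #.#.#|#  b21=1 t=0,i=9
  #.#..|.  b20=0 t=1,i=2
  #..##|.  b19=0 t=4,i=5
  #..#.|.  b18=0 t=1,i=15
  #...#|#  b17=1 t=0,i=20
  #....|.  b16=0 t=0,i=1
  .####|.  b15=0 t=0,i=5
  .###.|.  b14=0 t=2,i=17
  .##.#|#  b13=1 t=1,i=9
  .##..|.  b12=0 t=0,i=18
  .#.##|.  b11=0 t=0,i=10
  .#.#.|#  b10=1 t=1,i=12
  .#..#|.  b9=0 t=1,i=14
  .#...|#  b8=1 t=0,i=0
  ..###|.  b7=0 t=0,i=4
  ..##.|#  b6=1 t=1,i=8
  ..#.#|.  b5=0 t=2,i=1
  ..#..|#  b4=1 t=0,i=22
  ...##|.  b3=0 t=0,i=3
  ...#.|#  b2=1 t=0,i=21
  ....#|#  b1=1 t=0,i=2
  .....|.  b0=0 t=1,i=5
  bits 10011110101000100010010101010110 = 2661426518

2661426518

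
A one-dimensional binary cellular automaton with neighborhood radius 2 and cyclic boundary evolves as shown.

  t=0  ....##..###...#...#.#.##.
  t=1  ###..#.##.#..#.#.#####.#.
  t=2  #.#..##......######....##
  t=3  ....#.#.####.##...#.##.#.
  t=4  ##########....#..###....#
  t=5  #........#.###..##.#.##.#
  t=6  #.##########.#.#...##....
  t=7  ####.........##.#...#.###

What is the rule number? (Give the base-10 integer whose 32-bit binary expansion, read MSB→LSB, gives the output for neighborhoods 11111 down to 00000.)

  ##### -> .   bit 31 = 0  t=1,i=19
  ####. -> .   bit 30 = 0  t=1,i=20
  ###.# -> .   bit 29 = 0  t=1,i=21
  ###.. -> #   bit 28 = 1  t=0,i=10
  ##.## -> .   bit 27 = 0  t=3,i=12
  ##.#. -> .   bit 26 = 0  t=1,i=9
  ##..# -> .   bit 25 = 0  t=0,i=6
  ##... -> .   bit 24 = 0  t=0,i=11
  #.### -> #   bit 23 = 1  t=1,i=0
  #.##. -> .   bit 22 = 0  t=0,i=22
  #.#.# -> #   bit 21 = 1  t=0,i=20
  #.#.. -> .   bit 20 = 0  t=1,i=10
  #..## -> #   bit 19 = 1  t=0,i=7
  #..#. -> .   bit 18 = 0  t=1,i=4
  #...# -> .   bit 17 = 0  t=0,i=12
  #.... -> #   bit 16 = 1  t=0,i=0
  .#### -> #   bit 15 = 1  t=1,i=18
  .###. -> .   bit 14 = 0  t=0,i=9
  .##.# -> .   bit 13 = 0  t=1,i=8
  .##.. -> #   bit 12 = 1  t=0,i=5
  .#.## -> #   bit 11 = 1  t=0,i=21
  .#.#. -> #   bit 10 = 1  t=0,i=19
  .#..# -> .   bit 9 = 0  t=1,i=11
  .#... -> #   bit 8 = 1  t=0,i=15
  ..### -> #   bit 7 = 1  t=0,i=8
  ..##. -> .   bit 6 = 0  t=0,i=4
  ..#.# -> #   bit 5 = 1  t=0,i=18
  ..#.. -> .   bit 4 = 0  t=0,i=14
  ...## -> .   bit 3 = 0  t=0,i=3
  ...#. -> #   bit 2 = 1  t=0,i=13
  ....# -> #   bit 1 = 1  t=0,i=2
  ..... -> #   bit 0 = 1  t=0,i=1
  bits 00010000101010011001110110100111 = 279551399

279551399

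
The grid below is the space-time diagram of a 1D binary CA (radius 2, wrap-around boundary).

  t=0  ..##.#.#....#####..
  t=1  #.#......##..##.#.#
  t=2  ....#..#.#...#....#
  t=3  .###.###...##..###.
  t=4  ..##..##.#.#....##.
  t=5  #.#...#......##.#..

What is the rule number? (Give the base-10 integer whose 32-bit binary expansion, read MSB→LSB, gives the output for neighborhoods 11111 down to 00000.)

  nb #####: next=#  (t=0,i=14, bit31=1)
  nb ####.: next=.  (t=0,i=15, bit30=0)
  nb ###.#: next=#  (t=3,i=3, bit29=1)
  nb ###..: next=#  (t=0,i=16, bit28=1)
  nb ##.##: next=.  (t=3,i=4, bit27=0)
  nb ##.#.: next=.  (t=0,i=4, bit26=0)
  nb ##..#: next=.  (t=1,i=11, bit25=0)
  nb ##...: next=.  (t=0,i=17, bit24=0)
  nb #.###: next=.  (t=3,i=5, bit23=0)
  nb #.##.: next=#  (t=1,i=18, bit22=1)
  nb #.#.#: next=.  (t=0,i=5, bit21=0)
  nb #.#..: next=.  (t=0,i=7, bit20=0)
  nb #..##: next=.  (t=1,i=12, bit19=0)
  nb #..#.: next=#  (t=2,i=6, bit18=1)
  nb #...#: next=#  (t=2,i=11, bit17=1)
  nb #....: next=#  (t=0,i=9, bit16=1)
  nb .####: next=#  (t=0,i=13, bit15=1)
  nb .###.: next=#  (t=3,i=2, bit14=1)
  nb .##.#: next=.  (t=0,i=3, bit13=0)
  nb .##..: next=.  (t=1,i=10, bit12=0)
  nb .#.##: next=.  (t=1,i=17, bit11=0)
  nb .#.#.: next=.  (t=0,i=6, bit10=0)
  nb .#..#: next=#  (t=2,i=5, bit9=1)
  nb .#...: next=.  (t=0,i=8, bit8=0)
  nb ..###: next=.  (t=0,i=12, bit7=0)
  nb ..##.: next=#  (t=0,i=2, bit6=1)
  nb ..#.#: next=#  (t=2,i=7, bit5=1)
  nb ..#..: next=.  (t=2,i=4, bit4=0)
  nb ...##: next=.  (t=0,i=1, bit3=0)
  nb ...#.: next=#  (t=2,i=3, bit2=1)
  nb ....#: next=#  (t=0,i=0, bit1=1)
  nb .....: next=.  (t=1,i=5, bit0=0)
  bits 10110000010001111100001001100110 = 2957492838

2957492838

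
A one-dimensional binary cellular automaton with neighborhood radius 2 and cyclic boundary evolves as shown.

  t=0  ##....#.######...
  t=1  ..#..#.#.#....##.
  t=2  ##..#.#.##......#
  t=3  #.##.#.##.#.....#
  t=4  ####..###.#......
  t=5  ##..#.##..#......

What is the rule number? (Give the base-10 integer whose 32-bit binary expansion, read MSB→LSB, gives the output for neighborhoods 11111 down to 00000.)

190246020

  nb #####: next=.  (t=0,i=10, bit31=0)
  nb ####.: next=.  (t=0,i=12, bit30=0)
  nb ###.#: next=.  (t=4,i=8, bit29=0)
  nb ###..: next=.  (t=0,i=13, bit28=0)
  nb ##.##: next=#  (t=3,i=1, bit27=1)
  nb ##.#.: next=.  (t=3,i=4, bit26=0)
  nb ##..#: next=#  (t=2,i=2, bit25=1)
  nb ##...: next=#  (t=0,i=2, bit24=1)
  nb #.###: next=.  (t=0,i=8, bit23=0)
  nb #.##.: next=#  (t=2,i=8, bit22=1)
  nb #.#.#: next=.  (t=1,i=7, bit21=0)
  nb #.#..: next=#  (t=1,i=9, bit20=1)
  nb #..##: next=.  (t=4,i=5, bit19=0)
  nb #..#.: next=#  (t=1,i=4, bit18=1)
  nb #...#: next=#  (t=0,i=15, bit17=1)
  nb #....: next=.  (t=0,i=3, bit16=0)
  nb .####: next=#  (t=0,i=9, bit15=1)
  nb .###.: next=#  (t=2,i=0, bit14=1)
  nb .##.#: next=#  (t=3,i=0, bit13=1)
  nb .##..: next=.  (t=0,i=1, bit12=0)
  nb .#.##: next=#  (t=0,i=7, bit11=1)
  nb .#.#.: next=#  (t=1,i=6, bit10=1)
  nb .#..#: next=.  (t=1,i=3, bit9=0)
  nb .#...: next=.  (t=1,i=10, bit8=0)
  nb ..###: next=#  (t=2,i=16, bit7=1)
  nb ..##.: next=.  (t=0,i=0, bit6=0)
  nb ..#.#: next=.  (t=0,i=6, bit5=0)
  nb ..#..: next=.  (t=1,i=2, bit4=0)
  nb ...##: next=.  (t=0,i=16, bit3=0)
  nb ...#.: next=#  (t=0,i=5, bit2=1)
  nb ....#: next=.  (t=0,i=4, bit1=0)
  nb .....: next=.  (t=2,i=12, bit0=0)
  bits 00001011010101101110110010000100 = 190246020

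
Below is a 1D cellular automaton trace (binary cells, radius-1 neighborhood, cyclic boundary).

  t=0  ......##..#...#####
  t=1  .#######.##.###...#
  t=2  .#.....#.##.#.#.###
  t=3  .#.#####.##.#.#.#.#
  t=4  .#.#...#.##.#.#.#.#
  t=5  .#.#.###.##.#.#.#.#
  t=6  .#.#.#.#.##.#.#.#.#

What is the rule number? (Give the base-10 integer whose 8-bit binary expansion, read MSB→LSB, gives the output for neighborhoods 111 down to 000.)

79

  [7] ### => .  t=0,i=15
  [6] ##. => #  t=0,i=7
  [5] #.# => .  t=1,i=0
  [4] #.. => .  t=0,i=0
  [3] .## => #  t=0,i=6
  [2] .#. => #  t=0,i=10
  [1] ..# => #  t=0,i=5
  [0] ... => #  t=0,i=1
  bits 01001111 = 79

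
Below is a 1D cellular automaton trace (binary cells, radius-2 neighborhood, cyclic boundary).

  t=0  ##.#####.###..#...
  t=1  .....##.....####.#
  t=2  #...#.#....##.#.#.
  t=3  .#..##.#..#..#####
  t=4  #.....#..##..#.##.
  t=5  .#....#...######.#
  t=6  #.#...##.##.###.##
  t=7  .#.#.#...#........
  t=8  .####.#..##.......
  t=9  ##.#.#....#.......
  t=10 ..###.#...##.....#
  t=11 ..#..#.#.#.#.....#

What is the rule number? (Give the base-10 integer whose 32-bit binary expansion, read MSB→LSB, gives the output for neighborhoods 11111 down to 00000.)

3328449976

  nb #####: next=#  (t=0,i=5, bit31=1)
  nb ####.: next=#  (t=0,i=6, bit30=1)
  nb ###.#: next=.  (t=0,i=7, bit29=0)
  nb ###..: next=.  (t=0,i=11, bit28=0)
  nb ##.##: next=.  (t=0,i=2, bit27=0)
  nb ##.#.: next=#  (t=1,i=16, bit26=1)
  nb ##..#: next=#  (t=0,i=12, bit25=1)
  nb ##...: next=.  (t=1,i=7, bit24=0)
  nb #.###: next=.  (t=0,i=3, bit23=0)
  nb #.##.: next=#  (t=4,i=15, bit22=1)
  nb #.#.#: next=#  (t=2,i=14, bit21=1)
  nb #.#..: next=.  (t=1,i=17, bit20=0)
  nb #..##: next=.  (t=3,i=3, bit19=0)
  nb #..#.: next=#  (t=0,i=13, bit18=1)
  nb #...#: next=.  (t=0,i=16, bit17=0)
  nb #....: next=.  (t=1,i=1, bit16=0)
  nb .####: next=.  (t=0,i=4, bit15=0)
  nb .###.: next=.  (t=0,i=10, bit14=0)
  nb .##.#: next=.  (t=0,i=1, bit13=0)
  nb .##..: next=#  (t=1,i=6, bit12=1)
  nb .#.##: next=#  (t=4,i=14, bit11=1)
  nb .#.#.: next=#  (t=2,i=5, bit10=1)
  nb .#..#: next=.  (t=3,i=2, bit9=0)
  nb .#...: next=#  (t=0,i=15, bit8=1)
  nb ..###: next=#  (t=1,i=12, bit7=1)
  nb ..##.: next=.  (t=0,i=0, bit6=0)
  nb ..#.#: next=#  (t=2,i=4, bit5=1)
  nb ..#..: next=#  (t=0,i=14, bit4=1)
  nb ...##: next=#  (t=0,i=17, bit3=1)
  nb ...#.: next=.  (t=2,i=3, bit2=0)
  nb ....#: next=.  (t=1,i=3, bit1=0)
  nb .....: next=.  (t=1,i=2, bit0=0)
  bits 11000110011001000001110110111000 = 3328449976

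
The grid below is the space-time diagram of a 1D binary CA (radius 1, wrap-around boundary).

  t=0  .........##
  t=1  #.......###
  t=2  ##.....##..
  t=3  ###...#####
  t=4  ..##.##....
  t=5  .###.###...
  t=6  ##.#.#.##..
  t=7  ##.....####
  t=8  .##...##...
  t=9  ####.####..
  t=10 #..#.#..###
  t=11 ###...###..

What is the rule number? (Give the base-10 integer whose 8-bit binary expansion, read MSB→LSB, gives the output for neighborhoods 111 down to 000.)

  ###|.  b7=0 t=1,i=9
  ##.|#  b6=1 t=0,i=10
  #.#|.  b5=0 t=4,i=4
  #..|#  b4=1 t=0,i=0
  .##|#  b3=1 t=0,i=9
  .#.|.  b2=0 t=6,i=3
  ..#|#  b1=1 t=0,i=8
  ...|.  b0=0 t=0,i=1
  bits 01011010 = 90

90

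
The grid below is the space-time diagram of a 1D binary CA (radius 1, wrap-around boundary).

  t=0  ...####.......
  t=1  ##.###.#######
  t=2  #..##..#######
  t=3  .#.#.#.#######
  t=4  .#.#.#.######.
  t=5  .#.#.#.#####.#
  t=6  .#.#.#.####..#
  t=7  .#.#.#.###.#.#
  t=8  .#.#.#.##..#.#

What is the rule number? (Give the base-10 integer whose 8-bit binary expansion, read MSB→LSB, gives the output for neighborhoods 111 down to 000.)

157

  nb ###: next=#  (t=0,i=4, bit7=1)
  nb ##.: next=.  (t=0,i=6, bit6=0)
  nb #.#: next=.  (t=1,i=2, bit5=0)
  nb #..: next=#  (t=0,i=7, bit4=1)
  nb .##: next=#  (t=0,i=3, bit3=1)
  nb .#.: next=#  (t=3,i=1, bit2=1)
  nb ..#: next=.  (t=0,i=2, bit1=0)
  nb ...: next=#  (t=0,i=0, bit0=1)
  bits 10011101 = 157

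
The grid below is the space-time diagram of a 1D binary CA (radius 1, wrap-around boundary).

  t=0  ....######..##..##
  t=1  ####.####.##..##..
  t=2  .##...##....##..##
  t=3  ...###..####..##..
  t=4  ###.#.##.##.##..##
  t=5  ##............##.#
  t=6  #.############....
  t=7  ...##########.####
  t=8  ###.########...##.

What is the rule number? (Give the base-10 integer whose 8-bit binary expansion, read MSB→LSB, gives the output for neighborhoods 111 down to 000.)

  nb ###: next=#  (t=0,i=5, bit7=1)
  nb ##.: next=.  (t=0,i=9, bit6=0)
  nb #.#: next=.  (t=1,i=4, bit5=0)
  nb #..: next=#  (t=0,i=0, bit4=1)
  nb .##: next=.  (t=0,i=4, bit3=0)
  nb .#.: next=.  (t=4,i=4, bit2=0)
  nb ..#: next=#  (t=0,i=3, bit1=1)
  nb ...: next=#  (t=0,i=1, bit0=1)
  bits 10010011 = 147

147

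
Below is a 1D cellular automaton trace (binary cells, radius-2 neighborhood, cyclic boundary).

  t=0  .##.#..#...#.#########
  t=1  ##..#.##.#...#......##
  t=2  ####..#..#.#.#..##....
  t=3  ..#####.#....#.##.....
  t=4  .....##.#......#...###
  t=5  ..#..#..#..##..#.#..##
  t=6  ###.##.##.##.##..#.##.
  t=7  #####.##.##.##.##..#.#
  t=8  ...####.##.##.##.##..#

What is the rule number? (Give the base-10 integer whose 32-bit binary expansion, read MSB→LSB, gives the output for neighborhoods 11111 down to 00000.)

2061385809

  nb #####: next=.  (t=0,i=15, bit31=0)
  nb ####.: next=#  (t=0,i=20, bit30=1)
  nb ###.#: next=#  (t=0,i=21, bit29=1)
  nb ###..: next=#  (t=1,i=1, bit28=1)
  nb ##.##: next=#  (t=0,i=0, bit27=1)
  nb ##.#.: next=.  (t=0,i=3, bit26=0)
  nb ##..#: next=#  (t=1,i=2, bit25=1)
  nb ##...: next=.  (t=2,i=18, bit24=0)
  nb #.###: next=#  (t=0,i=13, bit23=1)
  nb #.##.: next=#  (t=0,i=1, bit22=1)
  nb #.#.#: next=.  (t=2,i=11, bit21=0)
  nb #.#..: next=#  (t=0,i=4, bit20=1)
  nb #..##: next=#  (t=2,i=15, bit19=1)
  nb #..#.: next=#  (t=0,i=6, bit18=1)
  nb #...#: next=#  (t=0,i=9, bit17=1)
  nb #....: next=.  (t=1,i=15, bit16=0)
  nb .####: next=.  (t=0,i=14, bit15=0)
  nb .###.: next=#  (t=4,i=20, bit14=1)
  nb .##.#: next=.  (t=0,i=2, bit13=0)
  nb .##..: next=.  (t=2,i=17, bit12=0)
  nb .#.##: next=.  (t=0,i=12, bit11=0)
  nb .#.#.: next=.  (t=2,i=10, bit10=0)
  nb .#..#: next=.  (t=0,i=5, bit9=0)
  nb .#...: next=.  (t=0,i=8, bit8=0)
  nb ..###: next=.  (t=1,i=20, bit7=0)
  nb ..##.: next=#  (t=2,i=16, bit6=1)
  nb ..#.#: next=.  (t=0,i=11, bit5=0)
  nb ..#..: next=#  (t=0,i=7, bit4=1)
  nb ...##: next=.  (t=1,i=19, bit3=0)
  nb ...#.: next=.  (t=0,i=10, bit2=0)
  nb ....#: next=.  (t=1,i=18, bit1=0)
  nb .....: next=#  (t=1,i=16, bit0=1)
  bits 01111010110111100100000001010001 = 2061385809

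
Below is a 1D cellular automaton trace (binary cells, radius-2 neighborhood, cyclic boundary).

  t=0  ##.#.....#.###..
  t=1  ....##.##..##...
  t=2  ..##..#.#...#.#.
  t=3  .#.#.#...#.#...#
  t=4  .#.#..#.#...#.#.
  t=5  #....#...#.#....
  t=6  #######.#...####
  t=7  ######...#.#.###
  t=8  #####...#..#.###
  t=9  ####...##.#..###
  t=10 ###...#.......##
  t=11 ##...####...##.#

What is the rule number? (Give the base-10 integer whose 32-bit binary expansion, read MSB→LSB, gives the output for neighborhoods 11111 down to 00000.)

  ##### -> #   bit 31 = 1  t=6,i=0
  ####. -> #   bit 30 = 1  t=6,i=5
  ###.# -> .   bit 29 = 0  t=6,i=6
  ###.. -> .   bit 28 = 0  t=0,i=13
  ##.## -> #   bit 27 = 1  t=1,i=6
  ##.#. -> .   bit 26 = 0  t=0,i=2
  ##..# -> .   bit 25 = 0  t=0,i=14
  ##... -> .   bit 24 = 0  t=1,i=13
  #.### -> #   bit 23 = 1  t=0,i=11
  #.##. -> .   bit 22 = 0  t=1,i=7
  #.#.# -> #   bit 21 = 1  t=3,i=1
  #.#.. -> .   bit 20 = 0  t=0,i=3
  #..## -> .   bit 19 = 0  t=0,i=15
  #..#. -> #   bit 18 = 1  t=2,i=5
  #...# -> .   bit 17 = 0  t=2,i=0
  #.... -> #   bit 16 = 1  t=0,i=5
  .#### -> #   bit 15 = 1  t=6,i=13
  .###. -> #   bit 14 = 1  t=0,i=12
  .##.# -> .   bit 13 = 0  t=0,i=1
  .##.. -> #   bit 12 = 1  t=1,i=8
  .#.## -> .   bit 11 = 0  t=0,i=10
  .#.#. -> .   bit 10 = 0  t=2,i=7
  .#..# -> .   bit 9 = 0  t=4,i=4
  .#... -> #   bit 8 = 1  t=0,i=4
  ..### -> .   bit 7 = 0  t=6,i=12
  ..##. -> .   bit 6 = 0  t=0,i=0
  ..#.# -> .   bit 5 = 0  t=0,i=9
  ..#.. -> #   bit 4 = 1  t=5,i=0
  ...## -> #   bit 3 = 1  t=1,i=3
  ...#. -> #   bit 2 = 1  t=0,i=8
  ....# -> #   bit 1 = 1  t=0,i=7
  ..... -> .   bit 0 = 0  t=0,i=6
  bits 11001000101001011101000100011110 = 3366310174

3366310174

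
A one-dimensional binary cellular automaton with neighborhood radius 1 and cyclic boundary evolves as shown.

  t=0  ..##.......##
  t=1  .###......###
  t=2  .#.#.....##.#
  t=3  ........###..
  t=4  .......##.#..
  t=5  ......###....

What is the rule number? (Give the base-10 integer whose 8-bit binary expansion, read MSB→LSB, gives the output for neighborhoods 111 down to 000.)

  nb ###: next=.  (t=1,i=2, bit7=0)
  nb ##.: next=#  (t=0,i=3, bit6=1)
  nb #.#: next=.  (t=1,i=0, bit5=0)
  nb #..: next=.  (t=0,i=0, bit4=0)
  nb .##: next=#  (t=0,i=2, bit3=1)
  nb .#.: next=.  (t=2,i=1, bit2=0)
  nb ..#: next=#  (t=0,i=1, bit1=1)
  nb ...: next=.  (t=0,i=5, bit0=0)
  bits 01001010 = 74

74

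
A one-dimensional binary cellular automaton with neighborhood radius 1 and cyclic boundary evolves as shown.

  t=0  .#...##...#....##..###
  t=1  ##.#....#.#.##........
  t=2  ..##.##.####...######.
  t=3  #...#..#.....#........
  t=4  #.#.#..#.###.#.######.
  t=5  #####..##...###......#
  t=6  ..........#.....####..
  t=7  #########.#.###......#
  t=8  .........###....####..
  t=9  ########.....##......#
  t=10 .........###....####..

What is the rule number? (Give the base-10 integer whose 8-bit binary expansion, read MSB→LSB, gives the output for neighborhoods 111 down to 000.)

37

  nb ###: next=.  (t=0,i=20, bit7=0)
  nb ##.: next=.  (t=0,i=6, bit6=0)
  nb #.#: next=#  (t=0,i=0, bit5=1)
  nb #..: next=.  (t=0,i=2, bit4=0)
  nb .##: next=.  (t=0,i=5, bit3=0)
  nb .#.: next=#  (t=0,i=1, bit2=1)
  nb ..#: next=.  (t=0,i=4, bit1=0)
  nb ...: next=#  (t=0,i=3, bit0=1)
  bits 00100101 = 37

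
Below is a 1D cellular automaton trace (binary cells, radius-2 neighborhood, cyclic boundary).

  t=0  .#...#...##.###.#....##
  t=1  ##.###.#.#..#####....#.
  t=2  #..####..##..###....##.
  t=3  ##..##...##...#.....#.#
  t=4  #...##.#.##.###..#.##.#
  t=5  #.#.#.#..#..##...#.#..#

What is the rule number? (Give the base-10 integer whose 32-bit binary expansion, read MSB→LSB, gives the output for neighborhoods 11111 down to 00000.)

  #####|#  b31=1 t=1,i=14
  ####.|#  b30=1 t=1,i=15
  ###.#|#  b29=1 t=0,i=14
  ###..|.  b28=0 t=1,i=16
  ##.##|.  b27=0 t=0,i=11
  ##.#.|#  b26=1 t=0,i=0
  ##..#|.  b25=0 t=2,i=7
  ##...|.  b24=0 t=1,i=17
  #.###|#  b23=1 t=0,i=12
  #.##.|#  b22=1 t=1,i=0
  #.#.#|.  b21=0 t=1,i=7
  #.#..|#  b20=1 t=0,i=1
  #..##|.  b19=0 t=1,i=11
  #..#.|.  b18=0 t=4,i=16
  #...#|#  b17=1 t=0,i=3
  #....|.  b16=0 t=0,i=18
  .####|#  b15=1 t=1,i=13
  .###.|#  b14=1 t=0,i=13
  .##.#|.  b13=0 t=0,i=10
  .##..|#  b12=1 t=2,i=10
  .#.##|.  b11=0 t=1,i=22
  .#.#.|.  b10=0 t=1,i=8
  .#..#|#  b9=1 t=1,i=10
  .#...|.  b8=0 t=0,i=2
  ..###|.  b7=0 t=1,i=12
  ..##.|#  b6=1 t=0,i=9
  ..#.#|#  b5=1 t=1,i=21
  ..#..|#  b4=1 t=0,i=5
  ...##|.  b3=0 t=0,i=8
  ...#.|#  b2=1 t=0,i=4
  ....#|.  b1=0 t=0,i=19
  .....|#  b0=1 t=3,i=17
  bits 11100100110100101101001001110101 = 3839021685

3839021685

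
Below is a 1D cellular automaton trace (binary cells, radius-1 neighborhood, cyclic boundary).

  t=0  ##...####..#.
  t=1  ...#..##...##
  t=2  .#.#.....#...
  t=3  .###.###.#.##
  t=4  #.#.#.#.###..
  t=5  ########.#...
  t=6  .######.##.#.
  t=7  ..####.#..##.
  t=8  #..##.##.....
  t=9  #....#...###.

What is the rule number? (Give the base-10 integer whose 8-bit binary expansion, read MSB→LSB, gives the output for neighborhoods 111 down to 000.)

  ###|#  b7=1 t=0,i=6
  ##.|.  b6=0 t=0,i=1
  #.#|#  b5=1 t=0,i=12
  #..|.  b4=0 t=0,i=2
  .##|.  b3=0 t=0,i=0
  .#.|#  b2=1 t=0,i=11
  ..#|.  b1=0 t=0,i=4
  ...|#  b0=1 t=0,i=3
  bits 10100101 = 165

165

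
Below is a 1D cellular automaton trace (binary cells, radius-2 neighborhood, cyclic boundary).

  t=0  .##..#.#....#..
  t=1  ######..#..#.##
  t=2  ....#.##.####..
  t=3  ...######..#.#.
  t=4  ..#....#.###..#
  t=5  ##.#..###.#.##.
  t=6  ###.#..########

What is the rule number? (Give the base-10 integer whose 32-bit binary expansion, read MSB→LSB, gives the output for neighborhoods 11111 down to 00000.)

  nb #####: next=.  (t=1,i=0, bit31=0)
  nb ####.: next=#  (t=1,i=4, bit30=1)
  nb ###.#: next=#  (t=5,i=8, bit29=1)
  nb ###..: next=.  (t=1,i=5, bit28=0)
  nb ##.##: next=#  (t=2,i=8, bit27=1)
  nb ##.#.: next=#  (t=5,i=2, bit26=1)
  nb ##..#: next=#  (t=0,i=3, bit25=1)
  nb ##...: next=#  (t=2,i=13, bit24=1)
  nb #.###: next=.  (t=1,i=13, bit23=0)
  nb #.##.: next=#  (t=2,i=6, bit22=1)
  nb #.#.#: next=#  (t=5,i=10, bit21=1)
  nb #.#..: next=.  (t=0,i=7, bit20=0)
  nb #..##: next=.  (t=5,i=5, bit19=0)
  nb #..#.: next=#  (t=0,i=4, bit18=1)
  nb #...#: next=#  (t=0,i=14, bit17=1)
  nb #....: next=.  (t=0,i=9, bit16=0)
  nb .####: next=.  (t=1,i=14, bit15=0)
  nb .###.: next=#  (t=4,i=10, bit14=1)
  nb .##.#: next=#  (t=2,i=7, bit13=1)
  nb .##..: next=#  (t=0,i=2, bit12=1)
  nb .#.##: next=#  (t=1,i=12, bit11=1)
  nb .#.#.: next=.  (t=0,i=6, bit10=0)
  nb .#..#: next=#  (t=1,i=9, bit9=1)
  nb .#...: next=#  (t=0,i=8, bit8=1)
  nb ..###: next=.  (t=3,i=3, bit7=0)
  nb ..##.: next=#  (t=0,i=1, bit6=1)
  nb ..#.#: next=#  (t=0,i=5, bit5=1)
  nb ..#..: next=.  (t=0,i=12, bit4=0)
  nb ...##: next=#  (t=0,i=0, bit3=1)
  nb ...#.: next=#  (t=0,i=11, bit2=1)
  nb ....#: next=.  (t=0,i=10, bit1=0)
  nb .....: next=.  (t=2,i=0, bit0=0)
  bits 01101111011001100111101101101100 = 1868987244

1868987244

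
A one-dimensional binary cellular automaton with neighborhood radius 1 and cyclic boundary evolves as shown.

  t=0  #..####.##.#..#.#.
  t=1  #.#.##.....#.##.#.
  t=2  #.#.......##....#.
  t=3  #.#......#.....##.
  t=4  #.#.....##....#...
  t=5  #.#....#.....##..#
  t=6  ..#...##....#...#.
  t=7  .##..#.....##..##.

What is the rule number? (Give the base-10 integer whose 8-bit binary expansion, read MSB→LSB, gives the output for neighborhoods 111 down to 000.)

134

  ###|#  b7=1 t=0,i=4
  ##.|.  b6=0 t=0,i=6
  #.#|.  b5=0 t=0,i=7
  #..|.  b4=0 t=0,i=1
  .##|.  b3=0 t=0,i=3
  .#.|#  b2=1 t=0,i=0
  ..#|#  b1=1 t=0,i=2
  ...|.  b0=0 t=1,i=7
  bits 10000110 = 134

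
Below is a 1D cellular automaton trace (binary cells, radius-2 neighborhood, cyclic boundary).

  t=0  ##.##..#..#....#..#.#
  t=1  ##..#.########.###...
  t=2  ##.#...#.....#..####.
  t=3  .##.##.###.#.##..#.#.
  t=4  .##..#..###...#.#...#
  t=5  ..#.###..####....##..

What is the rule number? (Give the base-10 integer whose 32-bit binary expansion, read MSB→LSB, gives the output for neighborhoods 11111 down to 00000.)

  ##### -> .   bit 31 = 0  t=1,i=8
  ####. -> .   bit 30 = 0  t=1,i=12
  ###.# -> #   bit 29 = 1  t=0,i=1
  ###.. -> #   bit 28 = 1  t=1,i=17
  ##.## -> .   bit 27 = 0  t=0,i=2
  ##.#. -> #   bit 26 = 1  t=2,i=2
  ##..# -> .   bit 25 = 0  t=0,i=5
  ##... -> #   bit 24 = 1  t=1,i=18
  #.### -> .   bit 23 = 0  t=0,i=20
  #.##. -> .   bit 22 = 0  t=0,i=3
  #.#.# -> .   bit 21 = 0  t=3,i=11
  #.#.. -> .   bit 20 = 0  t=2,i=3
  #..## -> .   bit 19 = 0  t=2,i=15
  #..#. -> #   bit 18 = 1  t=0,i=6
  #...# -> #   bit 17 = 1  t=1,i=19
  #.... -> #   bit 16 = 1  t=0,i=12
  .#### -> #   bit 15 = 1  t=1,i=7
  .###. -> #   bit 14 = 1  t=0,i=0
  .##.# -> #   bit 13 = 1  t=2,i=1
  .##.. -> #   bit 12 = 1  t=0,i=4
  .#.## -> .   bit 11 = 0  t=0,i=19
  .#.#. -> .   bit 10 = 0  t=3,i=18
  .#..# -> #   bit 9 = 1  t=0,i=8
  .#... -> #   bit 8 = 1  t=0,i=11
  ..### -> .   bit 7 = 0  t=2,i=16
  ..##. -> #   bit 6 = 1  t=1,i=0
  ..#.# -> .   bit 5 = 0  t=0,i=18
  ..#.. -> #   bit 4 = 1  t=0,i=7
  ...## -> .   bit 3 = 0  t=1,i=20
  ...#. -> .   bit 2 = 0  t=0,i=14
  ....# -> #   bit 1 = 1  t=0,i=13
  ..... -> .   bit 0 = 0  t=2,i=10
  bits 00110101000001111111001101010010 = 889713490

889713490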